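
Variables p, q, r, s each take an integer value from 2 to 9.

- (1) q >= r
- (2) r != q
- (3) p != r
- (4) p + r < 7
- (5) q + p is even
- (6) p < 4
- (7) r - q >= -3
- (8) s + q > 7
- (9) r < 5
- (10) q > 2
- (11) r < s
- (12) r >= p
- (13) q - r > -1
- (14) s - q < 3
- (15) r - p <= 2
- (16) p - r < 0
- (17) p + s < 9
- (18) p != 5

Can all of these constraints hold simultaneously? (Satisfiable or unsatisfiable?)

The assignment p = 2, q = 4, r = 3, s = 4 works:
  constraint 4 holds since p + r = 5.
  constraint 7 holds since r - q = -1.
The rest check out directly.

Satisfiable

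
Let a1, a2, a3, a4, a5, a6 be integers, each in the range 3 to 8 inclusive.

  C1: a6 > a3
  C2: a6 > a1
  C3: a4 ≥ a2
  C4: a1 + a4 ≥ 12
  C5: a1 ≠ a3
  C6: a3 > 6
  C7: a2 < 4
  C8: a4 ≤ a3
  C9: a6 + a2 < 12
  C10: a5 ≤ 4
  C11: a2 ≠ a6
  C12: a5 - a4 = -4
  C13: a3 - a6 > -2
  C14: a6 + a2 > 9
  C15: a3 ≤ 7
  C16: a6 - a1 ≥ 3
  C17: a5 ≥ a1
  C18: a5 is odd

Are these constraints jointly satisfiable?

Unsatisfiable

From constraints 10 and 17: a1 ≤ a5 ≤ 4. From constraints 8 and 15: a4 ≤ a3 ≤ 7. Hence a1 + a4 ≤ 11. But constraint 4 requires a1 + a4 ≥ 12, and 12 > 11. Contradiction.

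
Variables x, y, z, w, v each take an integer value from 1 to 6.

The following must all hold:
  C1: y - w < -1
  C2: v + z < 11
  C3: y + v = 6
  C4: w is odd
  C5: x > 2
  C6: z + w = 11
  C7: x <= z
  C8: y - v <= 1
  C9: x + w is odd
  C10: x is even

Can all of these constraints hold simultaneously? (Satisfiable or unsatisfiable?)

Satisfiable

Setting (x, y, z, w, v) = (6, 3, 6, 5, 3) satisfies everything: constraint 1: y - w = -2; constraint 2: v + z = 9, and the others follow.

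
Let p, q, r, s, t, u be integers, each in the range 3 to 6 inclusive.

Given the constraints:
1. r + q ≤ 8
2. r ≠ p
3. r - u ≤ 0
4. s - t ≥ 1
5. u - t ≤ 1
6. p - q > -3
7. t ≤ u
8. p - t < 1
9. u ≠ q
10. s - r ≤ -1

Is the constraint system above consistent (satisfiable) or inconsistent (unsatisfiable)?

Unsatisfiable

Constraints 3, 4, 5, and 10 give u − r ≥ 0, r − s ≥ 1, s − t ≥ 1, t − u ≥ -1.
Adding all 4 inequalities: the left sides telescope to 0, and the right sides sum to 0 + 1 + 1 + (-1) = 1. So 0 ≥ 1, which is false.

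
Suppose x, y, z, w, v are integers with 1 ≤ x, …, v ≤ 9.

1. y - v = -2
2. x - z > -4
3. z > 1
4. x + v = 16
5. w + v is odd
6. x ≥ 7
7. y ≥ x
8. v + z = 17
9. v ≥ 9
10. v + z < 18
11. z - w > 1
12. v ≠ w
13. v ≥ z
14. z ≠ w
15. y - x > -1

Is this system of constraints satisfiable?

Setting (x, y, z, w, v) = (7, 7, 8, 4, 9) satisfies everything: constraint 1: y - v = -2; constraint 2: x - z = -1, and the others follow.

Satisfiable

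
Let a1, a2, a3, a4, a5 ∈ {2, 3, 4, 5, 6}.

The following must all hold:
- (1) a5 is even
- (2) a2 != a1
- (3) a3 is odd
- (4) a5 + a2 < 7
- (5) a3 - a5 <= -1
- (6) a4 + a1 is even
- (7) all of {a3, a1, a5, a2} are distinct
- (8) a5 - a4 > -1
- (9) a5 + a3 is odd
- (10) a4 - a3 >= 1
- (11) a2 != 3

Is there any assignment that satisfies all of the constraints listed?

Satisfiable

Take a1 = 6, a2 = 2, a3 = 3, a4 = 4, a5 = 4. Then constraint 4: a5 + a2 = 6; constraint 5: a3 - a5 = -1, and every other listed constraint is also met.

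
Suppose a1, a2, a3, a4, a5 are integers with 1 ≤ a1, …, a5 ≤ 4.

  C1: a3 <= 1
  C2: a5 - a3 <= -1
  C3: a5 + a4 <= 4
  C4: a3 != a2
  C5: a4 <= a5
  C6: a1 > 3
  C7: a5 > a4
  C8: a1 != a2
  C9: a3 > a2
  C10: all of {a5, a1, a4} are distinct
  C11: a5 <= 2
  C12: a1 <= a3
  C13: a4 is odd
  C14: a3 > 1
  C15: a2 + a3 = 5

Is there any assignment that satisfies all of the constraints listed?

From constraint 6: a1 ≥ 4. From constraints 1 and 12: a1 ≤ a3 and a3 ≤ 1, so a1 ≤ 1. But 1 < 4, so no value of a1 works.

Unsatisfiable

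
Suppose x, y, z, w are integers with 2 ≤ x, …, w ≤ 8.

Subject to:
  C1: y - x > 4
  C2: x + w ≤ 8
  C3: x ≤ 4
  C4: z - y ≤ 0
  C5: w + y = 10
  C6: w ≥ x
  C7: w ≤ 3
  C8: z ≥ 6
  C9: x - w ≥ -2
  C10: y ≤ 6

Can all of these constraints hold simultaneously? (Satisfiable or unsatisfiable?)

From constraint 7: w ≤ 3. From constraint 10: y ≤ 6. Hence w + y ≤ 9. But constraint 5 requires w + y = 10, and 10 > 9. Contradiction.

Unsatisfiable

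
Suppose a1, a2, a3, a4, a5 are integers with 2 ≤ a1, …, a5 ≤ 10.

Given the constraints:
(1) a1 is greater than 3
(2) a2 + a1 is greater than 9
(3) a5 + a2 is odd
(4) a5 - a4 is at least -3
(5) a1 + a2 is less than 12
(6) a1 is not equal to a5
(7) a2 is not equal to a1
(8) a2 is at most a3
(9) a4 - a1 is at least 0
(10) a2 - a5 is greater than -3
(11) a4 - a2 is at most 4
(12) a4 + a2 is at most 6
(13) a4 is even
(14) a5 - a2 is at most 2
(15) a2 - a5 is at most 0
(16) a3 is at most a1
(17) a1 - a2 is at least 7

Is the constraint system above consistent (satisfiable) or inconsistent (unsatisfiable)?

Constraints 4, 9, 14, and 17 give a1 − a2 ≥ 7, a2 − a5 ≥ -2, a5 − a4 ≥ -3, a4 − a1 ≥ 0.
Adding all 4 inequalities: the left sides telescope to 0, and the right sides sum to 7 + (-2) + (-3) + 0 = 2. So 0 ≥ 2, which is false.

Unsatisfiable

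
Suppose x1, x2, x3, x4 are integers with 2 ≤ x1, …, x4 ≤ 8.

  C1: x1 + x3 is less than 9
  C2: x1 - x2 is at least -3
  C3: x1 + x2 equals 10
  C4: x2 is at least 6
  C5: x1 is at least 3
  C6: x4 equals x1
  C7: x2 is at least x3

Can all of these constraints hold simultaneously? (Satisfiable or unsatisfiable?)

Take x1 = 4, x2 = 6, x3 = 4, x4 = 4. Then constraint 1: x1 + x3 = 8; constraint 2: x1 - x2 = -2, and every other listed constraint is also met.

Satisfiable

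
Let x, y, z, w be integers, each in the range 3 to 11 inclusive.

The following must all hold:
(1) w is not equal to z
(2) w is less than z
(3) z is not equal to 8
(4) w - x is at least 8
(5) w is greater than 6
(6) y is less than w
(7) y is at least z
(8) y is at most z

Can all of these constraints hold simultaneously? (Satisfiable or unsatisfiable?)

Constraints 2, 6, and 7 give y < w, w < z, z ≤ y. Chaining: y < w < z ≤ y, which forces y < y — impossible.

Unsatisfiable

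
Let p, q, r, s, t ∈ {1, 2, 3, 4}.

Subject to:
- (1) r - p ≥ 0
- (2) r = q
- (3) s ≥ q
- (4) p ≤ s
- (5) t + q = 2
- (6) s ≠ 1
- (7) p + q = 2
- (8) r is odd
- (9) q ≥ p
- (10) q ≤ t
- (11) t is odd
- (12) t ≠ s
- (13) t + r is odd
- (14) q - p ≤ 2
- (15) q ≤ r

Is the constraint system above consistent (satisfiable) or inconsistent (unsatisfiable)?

Unsatisfiable

Constraint 11 makes t odd and constraint 8 makes r odd, so t + r must be even. Constraint 13 says t + r is odd — contradiction.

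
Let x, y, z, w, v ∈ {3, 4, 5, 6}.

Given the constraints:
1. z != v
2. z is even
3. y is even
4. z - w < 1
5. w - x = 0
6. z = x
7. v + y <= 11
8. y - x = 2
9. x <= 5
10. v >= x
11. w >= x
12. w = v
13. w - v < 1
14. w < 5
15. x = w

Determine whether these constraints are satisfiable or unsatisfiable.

From constraints 6, 12, and 15, z = x = w = v, so z = v. But constraint 1 says z ≠ v. Contradiction.

Unsatisfiable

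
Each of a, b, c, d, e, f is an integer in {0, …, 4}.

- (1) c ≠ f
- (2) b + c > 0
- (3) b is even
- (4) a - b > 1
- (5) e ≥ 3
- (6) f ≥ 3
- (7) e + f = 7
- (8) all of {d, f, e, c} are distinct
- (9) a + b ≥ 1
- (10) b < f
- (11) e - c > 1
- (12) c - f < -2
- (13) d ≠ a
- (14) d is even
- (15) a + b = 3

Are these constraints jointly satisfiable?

Take a = 3, b = 0, c = 1, d = 0, e = 3, f = 4. Then constraint 2: b + c = 1; constraint 4: a - b = 3; constraint 7: e + f = 7, and every other listed constraint is also met.

Satisfiable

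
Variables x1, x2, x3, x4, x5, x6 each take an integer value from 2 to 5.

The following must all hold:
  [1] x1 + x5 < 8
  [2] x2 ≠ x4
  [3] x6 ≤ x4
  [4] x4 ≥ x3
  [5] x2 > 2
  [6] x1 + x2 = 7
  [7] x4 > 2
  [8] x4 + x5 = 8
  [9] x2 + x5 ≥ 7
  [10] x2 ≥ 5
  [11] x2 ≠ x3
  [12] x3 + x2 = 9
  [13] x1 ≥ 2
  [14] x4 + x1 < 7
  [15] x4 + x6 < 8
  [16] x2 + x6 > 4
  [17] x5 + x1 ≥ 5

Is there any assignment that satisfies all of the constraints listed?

Satisfiable

The assignment x1 = 2, x2 = 5, x3 = 4, x4 = 4, x5 = 4, x6 = 2 works:
  constraint 1 holds since x1 + x5 = 6.
  constraint 6 holds since x1 + x2 = 7.
The rest check out directly.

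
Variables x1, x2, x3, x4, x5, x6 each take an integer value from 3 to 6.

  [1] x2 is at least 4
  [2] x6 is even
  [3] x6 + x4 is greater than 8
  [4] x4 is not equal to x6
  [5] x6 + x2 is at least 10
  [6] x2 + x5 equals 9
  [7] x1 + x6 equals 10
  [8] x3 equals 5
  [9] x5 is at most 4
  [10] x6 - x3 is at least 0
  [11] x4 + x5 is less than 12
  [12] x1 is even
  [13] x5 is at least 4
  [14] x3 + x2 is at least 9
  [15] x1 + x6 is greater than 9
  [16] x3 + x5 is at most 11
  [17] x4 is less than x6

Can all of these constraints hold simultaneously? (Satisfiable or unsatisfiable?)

Satisfiable

Try x1 = 4, x2 = 5, x3 = 5, x4 = 5, x5 = 4, x6 = 6.
Check constraint 3: x6 + x4 = 11; constraint 5: x6 + x2 = 11; constraint 6: x2 + x5 = 9. The remaining constraints are straightforward to verify.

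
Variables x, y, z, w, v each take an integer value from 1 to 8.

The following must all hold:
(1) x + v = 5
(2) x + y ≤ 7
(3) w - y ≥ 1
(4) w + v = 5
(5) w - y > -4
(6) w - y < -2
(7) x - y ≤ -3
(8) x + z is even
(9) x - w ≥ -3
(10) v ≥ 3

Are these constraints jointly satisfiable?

Unsatisfiable

Constraints 3, 7, and 9 give y − x ≥ 3, x − w ≥ -3, w − y ≥ 1.
Adding all 3 inequalities: the left sides telescope to 0, and the right sides sum to 3 + (-3) + 1 = 1. So 0 ≥ 1, which is false.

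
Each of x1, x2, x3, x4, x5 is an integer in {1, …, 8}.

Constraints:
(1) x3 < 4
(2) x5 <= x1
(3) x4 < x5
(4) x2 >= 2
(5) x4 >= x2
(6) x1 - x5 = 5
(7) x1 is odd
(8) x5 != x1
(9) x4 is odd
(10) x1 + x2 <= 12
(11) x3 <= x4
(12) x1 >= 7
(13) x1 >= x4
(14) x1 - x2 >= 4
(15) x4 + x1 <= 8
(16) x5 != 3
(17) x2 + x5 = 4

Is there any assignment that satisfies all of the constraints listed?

Unsatisfiable

From constraints 4 and 5: x4 ≥ x2 ≥ 2. From constraint 12: x1 ≥ 7. Hence x4 + x1 ≥ 9. But constraint 15 requires x4 + x1 ≤ 8, and 8 < 9. Contradiction.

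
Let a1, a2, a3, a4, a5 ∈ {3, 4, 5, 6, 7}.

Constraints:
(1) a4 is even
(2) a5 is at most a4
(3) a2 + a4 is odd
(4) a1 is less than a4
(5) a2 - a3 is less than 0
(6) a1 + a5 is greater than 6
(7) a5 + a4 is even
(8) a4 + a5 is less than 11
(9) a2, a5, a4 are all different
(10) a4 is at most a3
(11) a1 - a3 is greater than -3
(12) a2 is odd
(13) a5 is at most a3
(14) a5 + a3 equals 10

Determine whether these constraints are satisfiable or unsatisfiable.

Satisfiable

Setting (a1, a2, a3, a4, a5) = (5, 3, 6, 6, 4) satisfies everything: constraint 5: a2 - a3 = -3; constraint 6: a1 + a5 = 9, and the others follow.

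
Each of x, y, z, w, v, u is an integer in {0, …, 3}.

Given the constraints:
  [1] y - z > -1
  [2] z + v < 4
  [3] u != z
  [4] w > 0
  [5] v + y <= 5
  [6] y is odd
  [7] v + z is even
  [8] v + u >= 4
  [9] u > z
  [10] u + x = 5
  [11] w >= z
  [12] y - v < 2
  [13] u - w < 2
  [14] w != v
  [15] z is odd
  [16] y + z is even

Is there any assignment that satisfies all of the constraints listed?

Try x = 2, y = 1, z = 1, w = 2, v = 1, u = 3.
Check constraint 1: y - z = 0; constraint 2: z + v = 2; constraint 5: v + y = 2. The remaining constraints are straightforward to verify.

Satisfiable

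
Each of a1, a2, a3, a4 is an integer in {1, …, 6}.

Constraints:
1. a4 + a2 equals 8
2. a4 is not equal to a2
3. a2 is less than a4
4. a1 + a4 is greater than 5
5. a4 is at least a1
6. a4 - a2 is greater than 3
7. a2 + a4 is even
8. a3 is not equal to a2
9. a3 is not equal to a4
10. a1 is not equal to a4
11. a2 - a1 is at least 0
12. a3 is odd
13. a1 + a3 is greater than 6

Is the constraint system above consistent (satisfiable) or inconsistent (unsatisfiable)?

Satisfiable

Take a1 = 2, a2 = 2, a3 = 5, a4 = 6. Then constraint 1: a4 + a2 = 8; constraint 4: a1 + a4 = 8, and every other listed constraint is also met.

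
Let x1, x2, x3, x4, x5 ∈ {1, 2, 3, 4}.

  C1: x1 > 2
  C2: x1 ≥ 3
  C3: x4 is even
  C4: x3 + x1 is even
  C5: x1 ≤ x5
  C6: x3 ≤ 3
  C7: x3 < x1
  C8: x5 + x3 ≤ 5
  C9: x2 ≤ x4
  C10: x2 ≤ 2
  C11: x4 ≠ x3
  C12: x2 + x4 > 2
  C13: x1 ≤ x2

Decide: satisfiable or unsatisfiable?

Unsatisfiable

From constraints 2 and 13: x2 ≥ x1 and x1 ≥ 3, so x2 ≥ 3. From constraint 10: x2 ≤ 2. But 2 < 3, so no value of x2 works.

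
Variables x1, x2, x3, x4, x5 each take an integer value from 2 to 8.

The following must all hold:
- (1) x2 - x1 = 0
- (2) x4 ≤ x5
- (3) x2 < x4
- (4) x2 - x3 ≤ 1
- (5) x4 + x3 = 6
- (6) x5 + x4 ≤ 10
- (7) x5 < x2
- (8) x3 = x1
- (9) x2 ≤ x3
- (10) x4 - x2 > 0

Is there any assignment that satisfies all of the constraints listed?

Unsatisfiable

Constraints 2, 3, and 7 give x2 < x4, x4 ≤ x5, x5 < x2. Chaining: x2 < x4 ≤ x5 < x2, which forces x2 < x2 — impossible.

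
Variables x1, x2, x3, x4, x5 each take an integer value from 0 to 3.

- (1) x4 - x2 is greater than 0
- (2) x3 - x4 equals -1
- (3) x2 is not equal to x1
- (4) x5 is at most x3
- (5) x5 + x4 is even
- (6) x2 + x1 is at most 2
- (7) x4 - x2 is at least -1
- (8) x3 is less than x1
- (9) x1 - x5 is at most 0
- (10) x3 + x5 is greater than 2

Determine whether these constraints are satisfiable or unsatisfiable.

Constraints 4, 8, and 9 give x1 ≤ x5, x5 ≤ x3, x3 < x1. Chaining: x1 ≤ x5 ≤ x3 < x1, which forces x1 < x1 — impossible.

Unsatisfiable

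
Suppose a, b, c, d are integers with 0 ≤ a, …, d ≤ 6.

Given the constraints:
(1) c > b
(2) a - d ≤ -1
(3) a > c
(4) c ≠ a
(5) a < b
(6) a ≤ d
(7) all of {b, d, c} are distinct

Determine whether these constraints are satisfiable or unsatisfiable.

Unsatisfiable

Constraints 1, 3, and 5 give a < b, b < c, c < a. Chaining: a < b < c < a, which forces a < a — impossible.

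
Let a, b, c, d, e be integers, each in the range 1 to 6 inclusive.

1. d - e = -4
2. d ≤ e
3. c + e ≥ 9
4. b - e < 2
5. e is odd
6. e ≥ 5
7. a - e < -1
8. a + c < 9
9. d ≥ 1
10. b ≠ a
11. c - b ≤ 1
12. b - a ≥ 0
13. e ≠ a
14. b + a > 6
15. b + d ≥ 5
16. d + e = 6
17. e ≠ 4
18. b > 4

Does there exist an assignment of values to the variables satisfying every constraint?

Setting (a, b, c, d, e) = (2, 5, 5, 1, 5) satisfies everything: constraint 1: d - e = -4; constraint 3: c + e = 10; constraint 4: b - e = 0, and the others follow.

Satisfiable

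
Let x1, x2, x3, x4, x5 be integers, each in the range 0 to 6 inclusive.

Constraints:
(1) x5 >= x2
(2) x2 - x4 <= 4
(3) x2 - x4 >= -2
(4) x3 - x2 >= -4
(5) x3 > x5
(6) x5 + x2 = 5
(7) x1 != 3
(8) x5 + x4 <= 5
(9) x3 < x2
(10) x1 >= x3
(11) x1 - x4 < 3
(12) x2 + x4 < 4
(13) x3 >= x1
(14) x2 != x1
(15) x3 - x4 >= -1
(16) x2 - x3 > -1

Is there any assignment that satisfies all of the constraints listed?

Unsatisfiable

Constraints 1, 5, and 9 give x3 < x2, x2 ≤ x5, x5 < x3. Chaining: x3 < x2 ≤ x5 < x3, which forces x3 < x3 — impossible.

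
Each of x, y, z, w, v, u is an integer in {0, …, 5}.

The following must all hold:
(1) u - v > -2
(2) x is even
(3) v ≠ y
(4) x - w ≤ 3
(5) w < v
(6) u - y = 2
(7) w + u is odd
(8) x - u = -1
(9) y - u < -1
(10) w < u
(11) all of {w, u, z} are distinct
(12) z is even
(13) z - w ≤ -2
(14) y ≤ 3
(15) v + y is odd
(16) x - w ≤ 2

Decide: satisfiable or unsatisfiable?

Satisfiable

Setting (x, y, z, w, v, u) = (2, 1, 0, 2, 4, 3) satisfies everything: constraint 1: u - v = -1; constraint 4: x - w = 0; constraint 6: u - y = 2, and the others follow.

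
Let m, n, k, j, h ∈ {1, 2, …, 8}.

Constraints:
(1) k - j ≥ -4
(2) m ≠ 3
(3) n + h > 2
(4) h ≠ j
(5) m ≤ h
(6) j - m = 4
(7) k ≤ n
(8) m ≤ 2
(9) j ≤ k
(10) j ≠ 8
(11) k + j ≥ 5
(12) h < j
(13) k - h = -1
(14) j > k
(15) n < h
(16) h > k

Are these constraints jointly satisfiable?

Constraints 7, 9, 12, and 15 give h < j, j ≤ k, k ≤ n, n < h. Chaining: h < j ≤ k ≤ n < h, which forces h < h — impossible.

Unsatisfiable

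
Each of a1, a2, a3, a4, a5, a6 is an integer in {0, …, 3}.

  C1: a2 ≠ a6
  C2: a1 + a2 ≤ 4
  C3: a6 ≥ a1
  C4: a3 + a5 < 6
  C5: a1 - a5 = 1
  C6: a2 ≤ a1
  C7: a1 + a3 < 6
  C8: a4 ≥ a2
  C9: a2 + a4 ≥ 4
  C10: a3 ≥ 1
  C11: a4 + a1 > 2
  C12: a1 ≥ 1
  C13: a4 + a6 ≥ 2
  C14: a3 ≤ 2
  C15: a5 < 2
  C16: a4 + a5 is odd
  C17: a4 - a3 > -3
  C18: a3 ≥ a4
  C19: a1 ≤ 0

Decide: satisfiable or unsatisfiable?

From constraints 6 and 19: a2 ≤ a1 ≤ 0. From constraints 14 and 18: a4 ≤ a3 ≤ 2. Hence a2 + a4 ≤ 2. But constraint 9 requires a2 + a4 ≥ 4, and 4 > 2. Contradiction.

Unsatisfiable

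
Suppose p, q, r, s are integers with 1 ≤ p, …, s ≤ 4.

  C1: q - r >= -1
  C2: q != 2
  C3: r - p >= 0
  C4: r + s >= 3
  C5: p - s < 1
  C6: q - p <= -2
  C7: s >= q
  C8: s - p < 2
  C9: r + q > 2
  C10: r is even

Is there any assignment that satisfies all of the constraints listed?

Constraints 1, 3, and 6 give q − r ≥ -1, r − p ≥ 0, p − q ≥ 2.
Adding all 3 inequalities: the left sides telescope to 0, and the right sides sum to (-1) + 0 + 2 = 1. So 0 ≥ 1, which is false.

Unsatisfiable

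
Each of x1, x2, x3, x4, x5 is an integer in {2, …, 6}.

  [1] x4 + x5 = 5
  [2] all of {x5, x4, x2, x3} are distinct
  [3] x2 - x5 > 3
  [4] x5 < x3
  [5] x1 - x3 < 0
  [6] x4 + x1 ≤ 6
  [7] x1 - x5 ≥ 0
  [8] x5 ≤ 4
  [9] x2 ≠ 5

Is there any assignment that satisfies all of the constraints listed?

Satisfiable

Setting (x1, x2, x3, x4, x5) = (2, 6, 4, 3, 2) satisfies everything: constraint 1: x4 + x5 = 5; constraint 3: x2 - x5 = 4; constraint 5: x1 - x3 = -2, and the others follow.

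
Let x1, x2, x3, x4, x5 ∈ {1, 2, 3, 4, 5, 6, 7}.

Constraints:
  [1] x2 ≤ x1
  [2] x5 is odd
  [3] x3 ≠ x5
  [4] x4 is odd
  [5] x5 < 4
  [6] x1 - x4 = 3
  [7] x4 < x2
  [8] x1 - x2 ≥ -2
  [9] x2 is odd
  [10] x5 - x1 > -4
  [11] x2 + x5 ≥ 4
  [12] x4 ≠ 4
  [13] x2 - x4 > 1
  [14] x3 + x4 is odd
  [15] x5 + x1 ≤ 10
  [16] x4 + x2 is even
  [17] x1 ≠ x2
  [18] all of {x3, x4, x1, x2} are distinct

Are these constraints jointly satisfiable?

Try x1 = 4, x2 = 3, x3 = 2, x4 = 1, x5 = 3.
Check constraint 6: x1 - x4 = 3; constraint 8: x1 - x2 = 1; constraint 10: x5 - x1 = -1. The remaining constraints are straightforward to verify.

Satisfiable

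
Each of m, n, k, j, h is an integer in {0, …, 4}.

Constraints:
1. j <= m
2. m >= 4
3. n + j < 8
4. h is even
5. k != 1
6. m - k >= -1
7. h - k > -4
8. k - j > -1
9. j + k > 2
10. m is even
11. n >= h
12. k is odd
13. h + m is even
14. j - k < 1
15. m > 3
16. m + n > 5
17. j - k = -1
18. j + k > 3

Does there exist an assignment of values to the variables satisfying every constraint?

Take m = 4, n = 4, k = 3, j = 2, h = 0. Then constraint 3: n + j = 6; constraint 6: m - k = 1; constraint 7: h - k = -3, and every other listed constraint is also met.

Satisfiable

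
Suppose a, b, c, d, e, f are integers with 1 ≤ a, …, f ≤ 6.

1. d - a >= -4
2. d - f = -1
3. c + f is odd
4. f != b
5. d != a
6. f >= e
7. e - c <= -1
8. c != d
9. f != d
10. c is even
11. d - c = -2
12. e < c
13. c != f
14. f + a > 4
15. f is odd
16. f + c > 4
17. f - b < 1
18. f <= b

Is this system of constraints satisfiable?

One satisfying assignment is a = 3, b = 4, c = 4, d = 2, e = 3, f = 3.
For the less obvious constraints — constraint 1: d - a = -1; constraint 2: d - f = -1 — and the others hold by inspection.

Satisfiable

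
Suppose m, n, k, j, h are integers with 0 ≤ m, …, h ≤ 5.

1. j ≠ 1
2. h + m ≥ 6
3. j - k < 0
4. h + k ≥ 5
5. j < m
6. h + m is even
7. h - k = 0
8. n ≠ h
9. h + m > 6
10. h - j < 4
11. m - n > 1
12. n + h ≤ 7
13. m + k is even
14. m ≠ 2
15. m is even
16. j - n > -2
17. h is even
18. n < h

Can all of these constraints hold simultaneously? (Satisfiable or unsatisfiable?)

Take m = 4, n = 2, k = 4, j = 2, h = 4. Then constraint 2: h + m = 8; constraint 3: j - k = -2; constraint 4: h + k = 8, and every other listed constraint is also met.

Satisfiable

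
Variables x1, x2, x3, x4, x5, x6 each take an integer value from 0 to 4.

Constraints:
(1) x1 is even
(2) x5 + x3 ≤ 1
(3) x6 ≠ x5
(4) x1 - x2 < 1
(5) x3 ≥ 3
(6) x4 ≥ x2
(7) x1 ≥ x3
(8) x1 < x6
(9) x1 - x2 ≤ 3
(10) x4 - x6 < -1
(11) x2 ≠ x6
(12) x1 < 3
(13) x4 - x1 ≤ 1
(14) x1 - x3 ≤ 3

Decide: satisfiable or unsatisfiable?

From constraints 5 and 7: x1 ≥ x3 and x3 ≥ 3, so x1 ≥ 3. From constraint 12: x1 ≤ 2. But 2 < 3, so no value of x1 works.

Unsatisfiable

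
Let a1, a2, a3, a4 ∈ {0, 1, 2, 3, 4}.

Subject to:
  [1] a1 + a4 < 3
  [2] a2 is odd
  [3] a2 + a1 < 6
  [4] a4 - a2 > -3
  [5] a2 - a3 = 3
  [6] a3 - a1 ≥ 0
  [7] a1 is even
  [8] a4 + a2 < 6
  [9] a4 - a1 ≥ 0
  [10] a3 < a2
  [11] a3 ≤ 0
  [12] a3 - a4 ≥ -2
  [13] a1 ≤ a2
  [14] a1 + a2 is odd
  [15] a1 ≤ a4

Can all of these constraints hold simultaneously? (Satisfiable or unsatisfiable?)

Satisfiable

Setting (a1, a2, a3, a4) = (0, 3, 0, 1) satisfies everything: constraint 1: a1 + a4 = 1; constraint 3: a2 + a1 = 3, and the others follow.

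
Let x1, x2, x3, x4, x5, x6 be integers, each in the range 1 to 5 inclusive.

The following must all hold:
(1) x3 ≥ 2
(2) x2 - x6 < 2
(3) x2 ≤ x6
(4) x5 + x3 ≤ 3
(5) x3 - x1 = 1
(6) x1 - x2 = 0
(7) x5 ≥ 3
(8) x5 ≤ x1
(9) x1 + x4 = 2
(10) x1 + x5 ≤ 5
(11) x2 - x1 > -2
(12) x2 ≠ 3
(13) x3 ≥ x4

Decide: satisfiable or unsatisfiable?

From constraint 7: x5 ≥ 3. From constraint 1: x3 ≥ 2. Hence x5 + x3 ≥ 5. But constraint 4 requires x5 + x3 ≤ 3, and 3 < 5. Contradiction.

Unsatisfiable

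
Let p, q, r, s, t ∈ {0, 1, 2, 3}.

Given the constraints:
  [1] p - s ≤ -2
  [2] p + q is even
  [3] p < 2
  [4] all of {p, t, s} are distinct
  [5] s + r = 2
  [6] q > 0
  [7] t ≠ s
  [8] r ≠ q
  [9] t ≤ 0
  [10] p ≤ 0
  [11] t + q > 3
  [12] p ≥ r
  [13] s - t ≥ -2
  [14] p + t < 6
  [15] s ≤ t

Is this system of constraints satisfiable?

Unsatisfiable

From constraints 9 and 15: s ≤ t ≤ 0. From constraints 10 and 12: r ≤ p ≤ 0. Hence s + r ≤ 0. But constraint 5 requires s + r = 2, and 2 > 0. Contradiction.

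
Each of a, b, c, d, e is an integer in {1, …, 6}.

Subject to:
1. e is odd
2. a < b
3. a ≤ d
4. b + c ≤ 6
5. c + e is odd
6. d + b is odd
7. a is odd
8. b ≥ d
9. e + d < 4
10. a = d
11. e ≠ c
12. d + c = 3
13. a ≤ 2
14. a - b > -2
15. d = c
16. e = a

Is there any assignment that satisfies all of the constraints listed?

From constraints 10, 15, and 16, e = a = d = c, so e = c. But constraint 11 says e ≠ c. Contradiction.

Unsatisfiable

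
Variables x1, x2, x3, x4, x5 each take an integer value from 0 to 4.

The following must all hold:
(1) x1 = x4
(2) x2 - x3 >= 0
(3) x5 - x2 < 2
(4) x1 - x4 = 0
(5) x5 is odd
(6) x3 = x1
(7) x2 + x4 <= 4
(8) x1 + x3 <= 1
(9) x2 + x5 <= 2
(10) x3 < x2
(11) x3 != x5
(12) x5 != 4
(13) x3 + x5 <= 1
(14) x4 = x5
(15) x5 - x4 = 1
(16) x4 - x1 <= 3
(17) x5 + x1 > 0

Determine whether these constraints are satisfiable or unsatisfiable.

Unsatisfiable

From constraints 1, 6, and 14, x3 = x1 = x4 = x5, so x3 = x5. But constraint 11 says x3 ≠ x5. Contradiction.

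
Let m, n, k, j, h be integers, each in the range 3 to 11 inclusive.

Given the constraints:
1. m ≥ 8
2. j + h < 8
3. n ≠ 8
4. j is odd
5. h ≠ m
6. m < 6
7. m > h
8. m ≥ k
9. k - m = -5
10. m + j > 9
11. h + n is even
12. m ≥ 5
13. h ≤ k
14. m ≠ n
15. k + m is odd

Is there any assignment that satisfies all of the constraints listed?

Unsatisfiable

From constraint 1: m ≥ 8. From constraint 6: m ≤ 5. But 5 < 8, so no value of m works.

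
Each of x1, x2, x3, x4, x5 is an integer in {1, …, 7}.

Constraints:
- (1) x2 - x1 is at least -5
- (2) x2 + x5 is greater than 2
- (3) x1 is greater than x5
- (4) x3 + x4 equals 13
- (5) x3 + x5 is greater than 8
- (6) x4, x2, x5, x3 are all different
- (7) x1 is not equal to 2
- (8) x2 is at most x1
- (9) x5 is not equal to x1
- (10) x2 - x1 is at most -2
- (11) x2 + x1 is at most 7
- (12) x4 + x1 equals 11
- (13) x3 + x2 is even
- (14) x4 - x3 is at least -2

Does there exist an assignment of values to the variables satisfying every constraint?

Satisfiable

Setting (x1, x2, x3, x4, x5) = (5, 1, 7, 6, 4) satisfies everything: constraint 1: x2 - x1 = -4; constraint 2: x2 + x5 = 5, and the others follow.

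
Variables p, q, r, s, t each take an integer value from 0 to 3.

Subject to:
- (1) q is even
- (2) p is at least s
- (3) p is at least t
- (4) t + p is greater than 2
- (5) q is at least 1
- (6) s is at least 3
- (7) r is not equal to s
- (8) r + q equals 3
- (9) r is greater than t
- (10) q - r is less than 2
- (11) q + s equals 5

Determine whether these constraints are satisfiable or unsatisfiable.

Satisfiable

One satisfying assignment is p = 3, q = 2, r = 1, s = 3, t = 0.
For the less obvious constraints — constraint 4: t + p = 3; constraint 8: r + q = 3 — and the others hold by inspection.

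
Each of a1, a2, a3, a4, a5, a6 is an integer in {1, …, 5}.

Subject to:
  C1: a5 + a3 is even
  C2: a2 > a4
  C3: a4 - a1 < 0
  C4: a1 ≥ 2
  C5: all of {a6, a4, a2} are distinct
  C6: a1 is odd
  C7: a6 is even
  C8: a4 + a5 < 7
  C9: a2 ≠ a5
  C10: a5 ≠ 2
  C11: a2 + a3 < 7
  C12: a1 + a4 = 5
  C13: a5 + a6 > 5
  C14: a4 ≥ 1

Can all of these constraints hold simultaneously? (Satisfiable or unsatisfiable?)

Satisfiable

Setting (a1, a2, a3, a4, a5, a6) = (3, 3, 2, 2, 4, 4) satisfies everything: constraint 3: a4 - a1 = -1; constraint 8: a4 + a5 = 6, and the others follow.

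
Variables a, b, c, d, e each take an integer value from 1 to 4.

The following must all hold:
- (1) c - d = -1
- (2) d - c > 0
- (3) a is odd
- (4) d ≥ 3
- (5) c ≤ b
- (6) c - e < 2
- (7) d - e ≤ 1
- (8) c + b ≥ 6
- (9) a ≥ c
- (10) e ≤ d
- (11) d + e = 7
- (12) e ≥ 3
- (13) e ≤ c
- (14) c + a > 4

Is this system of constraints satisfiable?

One satisfying assignment is a = 3, b = 3, c = 3, d = 4, e = 3.
For the less obvious constraints — constraint 1: c - d = -1; constraint 2: d - c = 1 — and the others hold by inspection.

Satisfiable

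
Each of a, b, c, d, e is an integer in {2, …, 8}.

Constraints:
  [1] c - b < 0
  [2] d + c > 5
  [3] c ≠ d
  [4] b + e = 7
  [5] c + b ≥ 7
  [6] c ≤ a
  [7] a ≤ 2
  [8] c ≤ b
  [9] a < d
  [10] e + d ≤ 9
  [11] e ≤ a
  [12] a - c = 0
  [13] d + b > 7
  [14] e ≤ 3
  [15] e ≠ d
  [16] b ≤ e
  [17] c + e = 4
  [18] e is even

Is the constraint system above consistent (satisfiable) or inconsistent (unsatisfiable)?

From constraints 6 and 7: c ≤ a ≤ 2. From constraints 14 and 16: b ≤ e ≤ 3. Hence c + b ≤ 5. But constraint 5 requires c + b ≥ 7, and 7 > 5. Contradiction.

Unsatisfiable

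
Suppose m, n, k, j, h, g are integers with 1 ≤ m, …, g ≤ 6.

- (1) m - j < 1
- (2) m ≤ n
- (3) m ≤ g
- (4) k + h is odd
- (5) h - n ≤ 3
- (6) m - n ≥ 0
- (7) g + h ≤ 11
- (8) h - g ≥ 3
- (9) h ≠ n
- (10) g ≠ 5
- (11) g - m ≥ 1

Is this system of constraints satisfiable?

Unsatisfiable

Constraints 5, 6, 8, and 11 give g − m ≥ 1, m − n ≥ 0, n − h ≥ -3, h − g ≥ 3.
Adding all 4 inequalities: the left sides telescope to 0, and the right sides sum to 1 + 0 + (-3) + 3 = 1. So 0 ≥ 1, which is false.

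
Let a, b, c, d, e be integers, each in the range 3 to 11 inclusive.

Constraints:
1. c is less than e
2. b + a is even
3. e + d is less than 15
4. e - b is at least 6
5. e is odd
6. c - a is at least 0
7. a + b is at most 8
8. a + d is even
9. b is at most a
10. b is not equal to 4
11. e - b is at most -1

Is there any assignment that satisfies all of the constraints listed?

Unsatisfiable

Constraints 1, 6, 9, and 11 give e < b, b ≤ a, a ≤ c, c < e. Chaining: e < b ≤ a ≤ c < e, which forces e < e — impossible.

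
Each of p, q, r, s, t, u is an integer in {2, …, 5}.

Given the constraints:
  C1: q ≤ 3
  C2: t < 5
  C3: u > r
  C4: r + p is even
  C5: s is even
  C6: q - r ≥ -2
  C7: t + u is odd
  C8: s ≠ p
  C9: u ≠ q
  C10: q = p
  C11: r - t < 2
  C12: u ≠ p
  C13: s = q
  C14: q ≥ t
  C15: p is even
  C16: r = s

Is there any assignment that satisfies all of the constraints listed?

From constraints 10 and 13, s = q = p, so s = p. But constraint 8 says s ≠ p. Contradiction.

Unsatisfiable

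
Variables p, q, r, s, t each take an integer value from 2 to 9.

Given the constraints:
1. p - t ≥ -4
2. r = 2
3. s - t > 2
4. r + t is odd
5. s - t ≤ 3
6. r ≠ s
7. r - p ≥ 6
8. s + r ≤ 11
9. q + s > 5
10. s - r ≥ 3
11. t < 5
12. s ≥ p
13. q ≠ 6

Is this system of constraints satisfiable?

Unsatisfiable

Constraints 1, 5, 7, and 10 give p − t ≥ -4, t − s ≥ -3, s − r ≥ 3, r − p ≥ 6.
Adding all 4 inequalities: the left sides telescope to 0, and the right sides sum to (-4) + (-3) + 3 + 6 = 2. So 0 ≥ 2, which is false.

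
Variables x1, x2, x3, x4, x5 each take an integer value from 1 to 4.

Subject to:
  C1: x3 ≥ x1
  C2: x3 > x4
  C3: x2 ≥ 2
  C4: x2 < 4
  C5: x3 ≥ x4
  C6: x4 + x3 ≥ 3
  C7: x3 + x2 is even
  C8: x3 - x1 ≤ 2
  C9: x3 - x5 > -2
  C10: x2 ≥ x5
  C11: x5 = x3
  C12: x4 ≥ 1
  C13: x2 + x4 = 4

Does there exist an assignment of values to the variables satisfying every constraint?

One satisfying assignment is x1 = 2, x2 = 3, x3 = 3, x4 = 1, x5 = 3.
For the less obvious constraints — constraint 6: x4 + x3 = 4; constraint 8: x3 - x1 = 1; constraint 9: x3 - x5 = 0 — and the others hold by inspection.

Satisfiable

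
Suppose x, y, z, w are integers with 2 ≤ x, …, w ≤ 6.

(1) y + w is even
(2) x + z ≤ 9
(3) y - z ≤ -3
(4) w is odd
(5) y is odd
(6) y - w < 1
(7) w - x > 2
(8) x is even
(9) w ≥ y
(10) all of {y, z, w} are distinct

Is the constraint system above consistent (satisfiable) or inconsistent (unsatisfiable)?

Satisfiable

Try x = 2, y = 3, z = 6, w = 5.
Check constraint 2: x + z = 8; constraint 3: y - z = -3; constraint 6: y - w = -2. The remaining constraints are straightforward to verify.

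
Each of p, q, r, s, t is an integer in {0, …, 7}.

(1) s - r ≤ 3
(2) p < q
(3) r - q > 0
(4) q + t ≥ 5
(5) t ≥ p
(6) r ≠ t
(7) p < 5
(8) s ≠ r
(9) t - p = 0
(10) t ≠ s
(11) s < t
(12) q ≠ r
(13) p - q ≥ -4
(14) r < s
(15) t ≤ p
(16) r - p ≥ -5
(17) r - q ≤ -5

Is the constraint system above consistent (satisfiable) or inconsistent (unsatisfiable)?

Constraints 2, 3, 11, 14, and 15 give q < r, r < s, s < t, t ≤ p, p < q. Chaining: q < r < s < t ≤ p < q, which forces q < q — impossible.

Unsatisfiable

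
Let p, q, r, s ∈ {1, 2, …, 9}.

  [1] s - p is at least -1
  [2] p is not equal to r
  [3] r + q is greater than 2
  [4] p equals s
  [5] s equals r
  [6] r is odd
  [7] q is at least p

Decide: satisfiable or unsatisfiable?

From constraints 4 and 5, p = s = r, so p = r. But constraint 2 says p ≠ r. Contradiction.

Unsatisfiable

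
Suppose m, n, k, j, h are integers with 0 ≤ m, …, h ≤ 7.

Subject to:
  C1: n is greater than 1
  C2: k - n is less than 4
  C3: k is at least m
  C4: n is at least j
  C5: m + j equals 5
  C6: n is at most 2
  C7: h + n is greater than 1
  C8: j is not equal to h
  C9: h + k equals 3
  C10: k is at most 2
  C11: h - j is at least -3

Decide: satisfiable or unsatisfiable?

Unsatisfiable

From constraints 3 and 10: m ≤ k ≤ 2. From constraints 4 and 6: j ≤ n ≤ 2. Hence m + j ≤ 4. But constraint 5 requires m + j = 5, and 5 > 4. Contradiction.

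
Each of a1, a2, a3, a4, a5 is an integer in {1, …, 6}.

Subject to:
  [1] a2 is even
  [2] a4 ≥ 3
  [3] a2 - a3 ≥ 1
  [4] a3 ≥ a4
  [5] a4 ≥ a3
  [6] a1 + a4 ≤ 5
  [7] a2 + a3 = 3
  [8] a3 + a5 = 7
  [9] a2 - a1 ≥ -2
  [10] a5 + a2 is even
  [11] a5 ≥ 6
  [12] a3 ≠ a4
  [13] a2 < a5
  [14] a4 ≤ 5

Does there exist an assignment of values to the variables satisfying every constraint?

From constraints 2 and 4: a3 ≥ a4 ≥ 3. From constraint 11: a5 ≥ 6. Hence a3 + a5 ≥ 9. But constraint 8 requires a3 + a5 = 7, and 7 < 9. Contradiction.

Unsatisfiable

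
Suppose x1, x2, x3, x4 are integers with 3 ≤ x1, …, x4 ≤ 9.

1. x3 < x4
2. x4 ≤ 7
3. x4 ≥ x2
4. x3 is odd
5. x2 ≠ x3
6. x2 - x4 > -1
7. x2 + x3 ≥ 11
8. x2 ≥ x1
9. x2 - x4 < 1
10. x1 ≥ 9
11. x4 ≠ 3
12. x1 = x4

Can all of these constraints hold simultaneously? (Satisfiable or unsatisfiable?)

Unsatisfiable

From constraints 8 and 10: x2 ≥ x1 and x1 ≥ 9, so x2 ≥ 9. From constraints 2 and 3: x2 ≤ x4 and x4 ≤ 7, so x2 ≤ 7. But 7 < 9, so no value of x2 works.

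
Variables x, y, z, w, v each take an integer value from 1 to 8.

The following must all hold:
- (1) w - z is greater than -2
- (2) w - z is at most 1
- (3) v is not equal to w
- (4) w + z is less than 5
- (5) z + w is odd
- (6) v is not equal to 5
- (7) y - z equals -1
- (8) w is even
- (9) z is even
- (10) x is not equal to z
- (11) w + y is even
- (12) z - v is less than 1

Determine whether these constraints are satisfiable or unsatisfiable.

Unsatisfiable

Constraint 9 makes z even and constraint 8 makes w even, so z + w must be even. Constraint 5 says z + w is odd — contradiction.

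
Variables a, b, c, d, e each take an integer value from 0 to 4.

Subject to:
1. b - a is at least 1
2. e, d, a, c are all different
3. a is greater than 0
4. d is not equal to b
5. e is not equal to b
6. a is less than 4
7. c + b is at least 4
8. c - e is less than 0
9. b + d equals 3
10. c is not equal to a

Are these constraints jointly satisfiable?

Satisfiable

Try a = 1, b = 3, c = 2, d = 0, e = 4.
Check constraint 1: b - a = 2; constraint 7: c + b = 5. The remaining constraints are straightforward to verify.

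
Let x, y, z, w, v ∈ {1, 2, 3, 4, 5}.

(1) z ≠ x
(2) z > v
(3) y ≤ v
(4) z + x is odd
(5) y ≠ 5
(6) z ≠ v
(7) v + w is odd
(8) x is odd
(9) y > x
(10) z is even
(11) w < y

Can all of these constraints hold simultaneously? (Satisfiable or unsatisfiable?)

Try x = 1, y = 3, z = 4, w = 2, v = 3.
Check constraint 4: z + x = 5 is odd; constraint 7: v + w = 5 is odd; constraint 8: x = 1 is odd. The remaining constraints are straightforward to verify.

Satisfiable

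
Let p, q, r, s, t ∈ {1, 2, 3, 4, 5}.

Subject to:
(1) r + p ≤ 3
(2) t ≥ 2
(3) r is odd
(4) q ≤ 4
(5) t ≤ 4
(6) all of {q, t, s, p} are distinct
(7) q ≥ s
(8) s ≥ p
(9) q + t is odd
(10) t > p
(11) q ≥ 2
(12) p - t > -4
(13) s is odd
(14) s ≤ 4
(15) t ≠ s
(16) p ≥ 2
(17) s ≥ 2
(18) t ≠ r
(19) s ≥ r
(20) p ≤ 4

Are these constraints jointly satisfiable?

Constraints 2, 4, 5, 11, 14, 16, 17, and 20 confine each of q, t, s, p to the 3 values {2, …, 4}.
Constraint 6 requires all 4 of them to be distinct, but only 3 values are available — impossible by the pigeonhole principle.

Unsatisfiable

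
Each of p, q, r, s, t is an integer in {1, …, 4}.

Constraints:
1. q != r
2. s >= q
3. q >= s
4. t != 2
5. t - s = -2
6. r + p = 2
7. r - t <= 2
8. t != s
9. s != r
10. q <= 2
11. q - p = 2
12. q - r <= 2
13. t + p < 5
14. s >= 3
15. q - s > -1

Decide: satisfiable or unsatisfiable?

Unsatisfiable

From constraint 14: s ≥ 3. From constraints 3 and 10: s ≤ q and q ≤ 2, so s ≤ 2. But 2 < 3, so no value of s works.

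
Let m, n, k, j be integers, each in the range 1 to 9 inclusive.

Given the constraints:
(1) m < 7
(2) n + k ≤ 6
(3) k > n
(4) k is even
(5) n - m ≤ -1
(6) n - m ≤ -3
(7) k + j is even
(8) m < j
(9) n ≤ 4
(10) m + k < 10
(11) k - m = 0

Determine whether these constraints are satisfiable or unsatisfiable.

Take m = 4, n = 1, k = 4, j = 6. Then constraint 2: n + k = 5; constraint 5: n - m = -3; constraint 6: n - m = -3, and every other listed constraint is also met.

Satisfiable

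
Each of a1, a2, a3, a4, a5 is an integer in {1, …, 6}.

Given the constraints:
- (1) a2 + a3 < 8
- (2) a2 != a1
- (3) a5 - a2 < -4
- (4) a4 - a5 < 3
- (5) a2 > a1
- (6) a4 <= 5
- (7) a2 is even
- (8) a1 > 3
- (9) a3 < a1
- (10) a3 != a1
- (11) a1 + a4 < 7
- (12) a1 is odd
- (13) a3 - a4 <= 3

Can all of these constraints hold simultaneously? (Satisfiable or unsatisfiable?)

Satisfiable

Take a1 = 5, a2 = 6, a3 = 1, a4 = 1, a5 = 1. Then constraint 1: a2 + a3 = 7; constraint 3: a5 - a2 = -5; constraint 4: a4 - a5 = 0, and every other listed constraint is also met.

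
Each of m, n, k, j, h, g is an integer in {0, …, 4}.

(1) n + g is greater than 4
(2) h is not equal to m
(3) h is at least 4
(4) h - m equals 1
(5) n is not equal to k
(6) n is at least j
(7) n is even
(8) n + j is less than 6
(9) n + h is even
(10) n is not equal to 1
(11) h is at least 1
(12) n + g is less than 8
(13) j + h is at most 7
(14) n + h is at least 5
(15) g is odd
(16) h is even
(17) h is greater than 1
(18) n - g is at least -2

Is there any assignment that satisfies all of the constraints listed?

Take m = 3, n = 4, k = 3, j = 0, h = 4, g = 3. Then constraint 1: n + g = 7; constraint 4: h - m = 1; constraint 8: n + j = 4, and every other listed constraint is also met.

Satisfiable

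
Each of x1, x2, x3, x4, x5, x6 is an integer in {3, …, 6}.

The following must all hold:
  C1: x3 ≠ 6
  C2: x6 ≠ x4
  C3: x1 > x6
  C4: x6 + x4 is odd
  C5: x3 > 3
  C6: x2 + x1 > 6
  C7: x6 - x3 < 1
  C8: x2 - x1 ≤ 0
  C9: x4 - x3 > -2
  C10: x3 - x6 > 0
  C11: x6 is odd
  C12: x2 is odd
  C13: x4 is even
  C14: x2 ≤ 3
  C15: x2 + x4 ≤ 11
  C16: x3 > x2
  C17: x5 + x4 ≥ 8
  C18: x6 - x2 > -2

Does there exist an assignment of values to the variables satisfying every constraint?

Satisfiable

Try x1 = 4, x2 = 3, x3 = 5, x4 = 6, x5 = 4, x6 = 3.
Check constraint 6: x2 + x1 = 7; constraint 7: x6 - x3 = -2; constraint 8: x2 - x1 = -1. The remaining constraints are straightforward to verify.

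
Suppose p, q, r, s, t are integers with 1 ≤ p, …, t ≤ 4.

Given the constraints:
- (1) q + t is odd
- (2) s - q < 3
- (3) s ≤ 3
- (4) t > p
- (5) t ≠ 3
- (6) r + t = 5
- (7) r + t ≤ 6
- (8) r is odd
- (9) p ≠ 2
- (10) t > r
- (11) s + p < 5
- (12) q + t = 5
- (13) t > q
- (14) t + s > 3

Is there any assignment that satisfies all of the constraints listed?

Try p = 3, q = 1, r = 1, s = 1, t = 4.
Check constraint 2: s - q = 0; constraint 6: r + t = 5. The remaining constraints are straightforward to verify.

Satisfiable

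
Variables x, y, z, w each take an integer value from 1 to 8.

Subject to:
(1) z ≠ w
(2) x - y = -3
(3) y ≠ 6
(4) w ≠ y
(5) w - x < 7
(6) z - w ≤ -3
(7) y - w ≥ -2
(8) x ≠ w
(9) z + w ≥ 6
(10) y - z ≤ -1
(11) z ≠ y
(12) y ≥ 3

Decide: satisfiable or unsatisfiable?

Unsatisfiable

Constraints 6, 7, and 10 give z − y ≥ 1, y − w ≥ -2, w − z ≥ 3.
Adding all 3 inequalities: the left sides telescope to 0, and the right sides sum to 1 + (-2) + 3 = 2. So 0 ≥ 2, which is false.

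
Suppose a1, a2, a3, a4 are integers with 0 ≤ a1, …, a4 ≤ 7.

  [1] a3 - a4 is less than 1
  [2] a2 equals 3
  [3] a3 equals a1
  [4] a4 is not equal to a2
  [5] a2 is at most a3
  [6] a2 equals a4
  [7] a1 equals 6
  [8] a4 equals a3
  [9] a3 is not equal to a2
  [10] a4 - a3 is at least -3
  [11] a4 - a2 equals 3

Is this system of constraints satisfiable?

Unsatisfiable

Constraint 2 fixes a2 = 3 and constraint 7 fixes a1 = 6. Constraints 3, 6, and 8 give a2 = a4 = a3 = a1, so a2 = a1. But 3 ≠ 6 — contradiction.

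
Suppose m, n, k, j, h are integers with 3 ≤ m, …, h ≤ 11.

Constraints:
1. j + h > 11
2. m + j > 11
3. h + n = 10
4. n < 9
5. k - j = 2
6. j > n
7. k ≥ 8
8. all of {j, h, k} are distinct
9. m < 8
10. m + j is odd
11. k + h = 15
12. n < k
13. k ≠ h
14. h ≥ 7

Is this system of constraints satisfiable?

Satisfiable

Setting (m, n, k, j, h) = (7, 3, 8, 6, 7) satisfies everything: constraint 1: j + h = 13; constraint 2: m + j = 13, and the others follow.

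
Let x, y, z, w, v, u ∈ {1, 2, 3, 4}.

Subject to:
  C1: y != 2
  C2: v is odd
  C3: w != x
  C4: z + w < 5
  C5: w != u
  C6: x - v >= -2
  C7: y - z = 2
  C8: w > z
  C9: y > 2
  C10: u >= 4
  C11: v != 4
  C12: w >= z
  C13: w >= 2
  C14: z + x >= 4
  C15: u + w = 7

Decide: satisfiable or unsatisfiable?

Satisfiable

One satisfying assignment is x = 4, y = 3, z = 1, w = 3, v = 3, u = 4.
For the less obvious constraints — constraint 4: z + w = 4; constraint 6: x - v = 1 — and the others hold by inspection.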